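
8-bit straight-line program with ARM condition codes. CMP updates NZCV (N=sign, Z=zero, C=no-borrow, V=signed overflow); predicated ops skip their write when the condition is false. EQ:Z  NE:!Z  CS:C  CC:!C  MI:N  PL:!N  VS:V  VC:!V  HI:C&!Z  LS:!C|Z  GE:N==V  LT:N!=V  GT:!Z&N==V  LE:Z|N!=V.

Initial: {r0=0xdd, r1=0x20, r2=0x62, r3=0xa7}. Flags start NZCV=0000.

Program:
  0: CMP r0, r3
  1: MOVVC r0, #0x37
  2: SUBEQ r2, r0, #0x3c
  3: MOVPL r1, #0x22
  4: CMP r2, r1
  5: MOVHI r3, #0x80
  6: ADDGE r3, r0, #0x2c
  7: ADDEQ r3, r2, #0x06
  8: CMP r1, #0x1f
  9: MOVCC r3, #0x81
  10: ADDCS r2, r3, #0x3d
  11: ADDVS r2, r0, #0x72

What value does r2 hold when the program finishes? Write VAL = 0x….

[0] flags=0010 → (cmp)
[1] flags=0010 VC?T → r0=0x37
[2] flags=0010 EQ?F → skip
[3] flags=0010 PL?T → r1=0x22
[4] flags=0010 → (cmp)
[5] flags=0010 HI?T → r3=0x80
[6] flags=0010 GE?T → r3=0x63
[7] flags=0010 EQ?F → skip
[8] flags=0010 → (cmp)
[9] flags=0010 CC?F → skip
[10] flags=0010 CS?T → r2=0xa0
[11] flags=0010 VS?F → skip

VAL = 0xa0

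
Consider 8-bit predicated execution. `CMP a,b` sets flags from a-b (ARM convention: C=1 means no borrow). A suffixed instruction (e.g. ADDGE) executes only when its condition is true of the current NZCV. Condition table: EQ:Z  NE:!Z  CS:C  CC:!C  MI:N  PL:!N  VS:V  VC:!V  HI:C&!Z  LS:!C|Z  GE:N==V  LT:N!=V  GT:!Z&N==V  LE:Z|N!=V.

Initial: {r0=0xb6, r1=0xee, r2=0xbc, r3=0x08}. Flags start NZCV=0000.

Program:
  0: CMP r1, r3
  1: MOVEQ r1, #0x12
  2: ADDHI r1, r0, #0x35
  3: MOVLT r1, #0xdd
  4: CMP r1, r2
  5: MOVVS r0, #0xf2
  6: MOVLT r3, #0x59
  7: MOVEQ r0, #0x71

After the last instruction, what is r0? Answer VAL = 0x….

0: ✓ CMP  NZCV=1010
1: · MOVEQ
2: ✓ ADDHI  r1←0xeb
3: ✓ MOVLT  r1←0xdd
4: ✓ CMP  NZCV=0010
5: · MOVVS
6: · MOVLT
7: · MOVEQ

VAL = 0xb6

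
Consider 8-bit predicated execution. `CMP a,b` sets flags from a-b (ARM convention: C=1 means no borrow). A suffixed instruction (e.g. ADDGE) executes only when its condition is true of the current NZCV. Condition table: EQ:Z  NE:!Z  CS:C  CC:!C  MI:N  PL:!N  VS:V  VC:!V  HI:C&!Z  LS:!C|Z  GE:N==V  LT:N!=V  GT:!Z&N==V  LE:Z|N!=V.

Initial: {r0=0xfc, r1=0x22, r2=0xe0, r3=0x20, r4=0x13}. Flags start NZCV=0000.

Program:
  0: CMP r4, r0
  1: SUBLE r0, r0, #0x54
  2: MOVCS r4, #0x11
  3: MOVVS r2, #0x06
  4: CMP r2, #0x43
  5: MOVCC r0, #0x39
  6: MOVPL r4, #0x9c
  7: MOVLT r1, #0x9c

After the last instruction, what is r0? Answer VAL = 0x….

0: ✓ CMP  NZCV=0000
1: · SUBLE
2: · MOVCS
3: · MOVVS
4: ✓ CMP  NZCV=1010
5: · MOVCC
6: · MOVPL
7: ✓ MOVLT  r1←0x9c

VAL = 0xfc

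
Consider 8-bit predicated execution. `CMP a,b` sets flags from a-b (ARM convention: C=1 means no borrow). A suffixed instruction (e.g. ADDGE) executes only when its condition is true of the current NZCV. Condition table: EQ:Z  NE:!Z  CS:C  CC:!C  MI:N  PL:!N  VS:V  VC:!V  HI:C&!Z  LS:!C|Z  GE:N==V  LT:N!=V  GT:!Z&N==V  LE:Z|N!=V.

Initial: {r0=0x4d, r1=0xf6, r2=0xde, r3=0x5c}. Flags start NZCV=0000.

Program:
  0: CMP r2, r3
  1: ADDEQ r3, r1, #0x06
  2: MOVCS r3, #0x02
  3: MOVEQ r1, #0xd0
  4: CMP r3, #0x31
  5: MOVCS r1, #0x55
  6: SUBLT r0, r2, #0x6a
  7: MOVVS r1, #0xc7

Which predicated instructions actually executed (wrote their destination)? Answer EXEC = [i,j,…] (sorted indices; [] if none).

0: ✓ CMP  NZCV=1010
1: · ADDEQ
2: ✓ MOVCS  r3←0x02
3: · MOVEQ
4: ✓ CMP  NZCV=1000
5: · MOVCS
6: ✓ SUBLT  r0←0x74
7: · MOVVS

EXEC = [2,6]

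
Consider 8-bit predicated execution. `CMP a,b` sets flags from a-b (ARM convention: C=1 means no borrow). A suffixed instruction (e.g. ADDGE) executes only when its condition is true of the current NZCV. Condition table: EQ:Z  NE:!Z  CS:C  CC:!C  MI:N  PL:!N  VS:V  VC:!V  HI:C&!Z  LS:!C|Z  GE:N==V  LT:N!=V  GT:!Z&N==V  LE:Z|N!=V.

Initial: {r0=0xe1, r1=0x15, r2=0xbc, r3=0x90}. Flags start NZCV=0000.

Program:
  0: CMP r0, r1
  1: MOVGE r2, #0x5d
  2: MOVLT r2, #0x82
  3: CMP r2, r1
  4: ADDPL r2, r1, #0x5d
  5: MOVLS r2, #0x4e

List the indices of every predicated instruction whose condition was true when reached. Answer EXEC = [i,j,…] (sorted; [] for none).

EXEC = [2,4]

[0] flags=1010 → (cmp)
[1] flags=1010 GE?F → skip
[2] flags=1010 LT?T → r2=0x82
[3] flags=0011 → (cmp)
[4] flags=0011 PL?T → r2=0x72
[5] flags=0011 LS?F → skip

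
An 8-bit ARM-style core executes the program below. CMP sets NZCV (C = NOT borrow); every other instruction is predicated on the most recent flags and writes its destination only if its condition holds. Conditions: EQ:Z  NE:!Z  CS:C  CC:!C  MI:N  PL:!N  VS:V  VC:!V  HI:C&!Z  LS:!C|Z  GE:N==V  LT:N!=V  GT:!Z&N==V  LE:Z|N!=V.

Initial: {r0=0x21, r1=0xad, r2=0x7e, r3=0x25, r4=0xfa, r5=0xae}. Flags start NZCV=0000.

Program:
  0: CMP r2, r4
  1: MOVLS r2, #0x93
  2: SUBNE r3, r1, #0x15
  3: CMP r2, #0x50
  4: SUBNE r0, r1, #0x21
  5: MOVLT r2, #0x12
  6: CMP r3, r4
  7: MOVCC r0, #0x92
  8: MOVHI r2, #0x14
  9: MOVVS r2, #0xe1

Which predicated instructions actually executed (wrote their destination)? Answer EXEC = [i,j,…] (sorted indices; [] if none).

EXEC = [1,2,4,5,7]

0: ✓ CMP  NZCV=1001
1: ✓ MOVLS  r2←0x93
2: ✓ SUBNE  r3←0x98
3: ✓ CMP  NZCV=0011
4: ✓ SUBNE  r0←0x8c
5: ✓ MOVLT  r2←0x12
6: ✓ CMP  NZCV=1000
7: ✓ MOVCC  r0←0x92
8: · MOVHI
9: · MOVVS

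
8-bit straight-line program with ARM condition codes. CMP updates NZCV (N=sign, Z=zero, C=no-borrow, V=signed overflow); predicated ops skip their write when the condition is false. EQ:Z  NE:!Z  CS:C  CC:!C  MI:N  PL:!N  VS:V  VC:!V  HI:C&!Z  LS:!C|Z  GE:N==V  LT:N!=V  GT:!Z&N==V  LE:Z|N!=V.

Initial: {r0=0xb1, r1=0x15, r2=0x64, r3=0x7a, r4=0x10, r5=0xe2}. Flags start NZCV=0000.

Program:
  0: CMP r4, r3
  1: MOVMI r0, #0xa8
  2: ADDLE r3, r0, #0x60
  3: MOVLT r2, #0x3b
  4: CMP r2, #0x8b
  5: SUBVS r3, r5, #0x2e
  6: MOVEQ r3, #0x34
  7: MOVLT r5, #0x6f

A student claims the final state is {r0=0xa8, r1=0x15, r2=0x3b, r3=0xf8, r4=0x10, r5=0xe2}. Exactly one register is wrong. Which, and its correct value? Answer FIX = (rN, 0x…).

0: ✓ CMP  NZCV=1000
1: ✓ MOVMI  r0←0xa8
2: ✓ ADDLE  r3←0x08
3: ✓ MOVLT  r2←0x3b
4: ✓ CMP  NZCV=1001
5: ✓ SUBVS  r3←0xb4
6: · MOVEQ
7: · MOVLT

FIX = (r3, 0xb4)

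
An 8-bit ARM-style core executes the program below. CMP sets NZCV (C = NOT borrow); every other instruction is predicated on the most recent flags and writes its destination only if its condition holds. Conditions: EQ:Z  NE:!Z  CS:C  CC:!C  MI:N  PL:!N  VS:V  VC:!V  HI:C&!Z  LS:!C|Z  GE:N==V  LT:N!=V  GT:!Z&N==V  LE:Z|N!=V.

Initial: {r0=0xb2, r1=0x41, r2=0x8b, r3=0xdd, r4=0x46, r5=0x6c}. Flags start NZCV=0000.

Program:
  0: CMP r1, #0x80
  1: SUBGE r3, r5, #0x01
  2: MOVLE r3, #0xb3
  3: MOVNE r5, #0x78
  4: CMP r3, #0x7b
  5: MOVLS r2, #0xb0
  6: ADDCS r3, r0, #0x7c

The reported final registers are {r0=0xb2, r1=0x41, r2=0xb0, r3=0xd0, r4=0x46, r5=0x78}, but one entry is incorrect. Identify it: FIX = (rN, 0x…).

FIX = (r3, 0x6b)

[0] flags=1001 → (cmp)
[1] flags=1001 GE?T → r3=0x6b
[2] flags=1001 LE?F → skip
[3] flags=1001 NE?T → r5=0x78
[4] flags=1000 → (cmp)
[5] flags=1000 LS?T → r2=0xb0
[6] flags=1000 CS?F → skip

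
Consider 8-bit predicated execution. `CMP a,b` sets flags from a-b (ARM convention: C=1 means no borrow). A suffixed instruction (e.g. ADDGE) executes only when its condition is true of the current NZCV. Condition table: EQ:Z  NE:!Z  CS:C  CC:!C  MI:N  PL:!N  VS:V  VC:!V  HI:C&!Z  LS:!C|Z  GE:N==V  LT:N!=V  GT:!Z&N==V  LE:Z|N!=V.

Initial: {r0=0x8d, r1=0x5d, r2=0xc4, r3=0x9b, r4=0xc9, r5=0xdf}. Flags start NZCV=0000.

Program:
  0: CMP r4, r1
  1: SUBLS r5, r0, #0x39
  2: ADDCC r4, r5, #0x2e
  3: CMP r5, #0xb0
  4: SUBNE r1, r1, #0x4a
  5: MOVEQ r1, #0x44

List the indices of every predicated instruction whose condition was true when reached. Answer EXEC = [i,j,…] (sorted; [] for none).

[0] flags=0011 → (cmp)
[1] flags=0011 LS?F → skip
[2] flags=0011 CC?F → skip
[3] flags=0010 → (cmp)
[4] flags=0010 NE?T → r1=0x13
[5] flags=0010 EQ?F → skip

EXEC = [4]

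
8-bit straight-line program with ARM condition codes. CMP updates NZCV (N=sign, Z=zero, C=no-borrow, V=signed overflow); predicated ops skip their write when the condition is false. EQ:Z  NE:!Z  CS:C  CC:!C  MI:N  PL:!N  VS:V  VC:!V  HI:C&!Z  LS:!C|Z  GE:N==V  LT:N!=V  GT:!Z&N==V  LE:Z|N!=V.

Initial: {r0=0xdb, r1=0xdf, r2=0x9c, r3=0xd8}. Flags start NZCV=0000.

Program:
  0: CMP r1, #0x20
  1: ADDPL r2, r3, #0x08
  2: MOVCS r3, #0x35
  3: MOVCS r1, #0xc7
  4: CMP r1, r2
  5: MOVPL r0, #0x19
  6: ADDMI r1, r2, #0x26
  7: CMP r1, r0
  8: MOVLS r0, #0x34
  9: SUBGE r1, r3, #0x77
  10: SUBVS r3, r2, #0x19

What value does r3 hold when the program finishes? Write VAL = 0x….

0: ✓ CMP  NZCV=1010
1: · ADDPL
2: ✓ MOVCS  r3←0x35
3: ✓ MOVCS  r1←0xc7
4: ✓ CMP  NZCV=0010
5: ✓ MOVPL  r0←0x19
6: · ADDMI
7: ✓ CMP  NZCV=1010
8: · MOVLS
9: · SUBGE
10: · SUBVS

VAL = 0x35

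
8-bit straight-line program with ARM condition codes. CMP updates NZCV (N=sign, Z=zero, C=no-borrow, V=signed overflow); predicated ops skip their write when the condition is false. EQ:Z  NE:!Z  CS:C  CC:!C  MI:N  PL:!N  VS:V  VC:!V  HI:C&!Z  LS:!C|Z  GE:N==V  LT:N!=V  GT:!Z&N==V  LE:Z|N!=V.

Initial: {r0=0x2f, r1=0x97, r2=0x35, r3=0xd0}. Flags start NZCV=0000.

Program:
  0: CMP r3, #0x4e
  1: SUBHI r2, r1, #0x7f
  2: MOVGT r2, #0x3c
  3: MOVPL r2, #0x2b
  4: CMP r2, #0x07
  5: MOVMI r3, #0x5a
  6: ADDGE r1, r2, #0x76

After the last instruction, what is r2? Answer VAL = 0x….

0: ✓ CMP  NZCV=1010
1: ✓ SUBHI  r2←0x18
2: · MOVGT
3: · MOVPL
4: ✓ CMP  NZCV=0010
5: · MOVMI
6: ✓ ADDGE  r1←0x8e

VAL = 0x18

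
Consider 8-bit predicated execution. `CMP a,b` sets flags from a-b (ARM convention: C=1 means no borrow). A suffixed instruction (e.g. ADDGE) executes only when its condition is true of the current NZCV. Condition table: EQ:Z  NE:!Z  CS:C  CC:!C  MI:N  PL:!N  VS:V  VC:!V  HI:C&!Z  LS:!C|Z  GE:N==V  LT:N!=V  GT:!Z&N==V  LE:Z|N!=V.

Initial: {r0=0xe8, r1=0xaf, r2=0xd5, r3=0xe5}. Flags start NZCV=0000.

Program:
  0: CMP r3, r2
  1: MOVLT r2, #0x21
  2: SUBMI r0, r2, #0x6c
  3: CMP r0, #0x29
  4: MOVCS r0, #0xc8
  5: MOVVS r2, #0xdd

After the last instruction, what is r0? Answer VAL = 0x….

[0] flags=0010 → (cmp)
[1] flags=0010 LT?F → skip
[2] flags=0010 MI?F → skip
[3] flags=1010 → (cmp)
[4] flags=1010 CS?T → r0=0xc8
[5] flags=1010 VS?F → skip

VAL = 0xc8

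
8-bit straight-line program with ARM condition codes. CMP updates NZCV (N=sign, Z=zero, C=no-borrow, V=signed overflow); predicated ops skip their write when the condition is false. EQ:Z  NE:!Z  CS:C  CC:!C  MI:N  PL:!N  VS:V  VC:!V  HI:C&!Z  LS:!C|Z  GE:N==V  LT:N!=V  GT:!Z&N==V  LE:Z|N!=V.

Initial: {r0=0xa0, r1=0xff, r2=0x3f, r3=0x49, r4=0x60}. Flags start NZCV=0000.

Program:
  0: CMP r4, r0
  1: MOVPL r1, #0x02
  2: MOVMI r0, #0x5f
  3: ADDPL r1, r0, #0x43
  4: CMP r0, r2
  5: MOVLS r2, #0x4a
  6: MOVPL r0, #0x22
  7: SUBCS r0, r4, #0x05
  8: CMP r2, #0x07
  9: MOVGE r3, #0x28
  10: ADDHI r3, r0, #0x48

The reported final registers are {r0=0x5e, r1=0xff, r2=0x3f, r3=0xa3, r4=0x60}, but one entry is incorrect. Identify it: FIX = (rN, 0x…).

FIX = (r0, 0x5b)

0: ✓ CMP  NZCV=1001
1: · MOVPL
2: ✓ MOVMI  r0←0x5f
3: · ADDPL
4: ✓ CMP  NZCV=0010
5: · MOVLS
6: ✓ MOVPL  r0←0x22
7: ✓ SUBCS  r0←0x5b
8: ✓ CMP  NZCV=0010
9: ✓ MOVGE  r3←0x28
10: ✓ ADDHI  r3←0xa3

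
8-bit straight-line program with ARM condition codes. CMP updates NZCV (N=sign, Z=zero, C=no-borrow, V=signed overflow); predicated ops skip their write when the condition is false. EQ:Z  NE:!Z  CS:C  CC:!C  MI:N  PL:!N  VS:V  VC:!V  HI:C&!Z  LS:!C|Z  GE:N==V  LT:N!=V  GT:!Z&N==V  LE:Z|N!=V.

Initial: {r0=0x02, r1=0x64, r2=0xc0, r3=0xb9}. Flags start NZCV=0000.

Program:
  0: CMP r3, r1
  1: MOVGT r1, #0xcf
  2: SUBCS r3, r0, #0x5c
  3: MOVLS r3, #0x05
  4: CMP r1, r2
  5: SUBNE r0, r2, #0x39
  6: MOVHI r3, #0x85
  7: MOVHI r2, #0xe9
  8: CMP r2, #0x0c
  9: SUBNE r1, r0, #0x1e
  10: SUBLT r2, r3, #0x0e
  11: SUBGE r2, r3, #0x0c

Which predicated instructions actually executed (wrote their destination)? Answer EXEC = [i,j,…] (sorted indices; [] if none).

EXEC = [2,5,9,10]

0: ✓ CMP  NZCV=0011
1: · MOVGT
2: ✓ SUBCS  r3←0xa6
3: · MOVLS
4: ✓ CMP  NZCV=1001
5: ✓ SUBNE  r0←0x87
6: · MOVHI
7: · MOVHI
8: ✓ CMP  NZCV=1010
9: ✓ SUBNE  r1←0x69
10: ✓ SUBLT  r2←0x98
11: · SUBGE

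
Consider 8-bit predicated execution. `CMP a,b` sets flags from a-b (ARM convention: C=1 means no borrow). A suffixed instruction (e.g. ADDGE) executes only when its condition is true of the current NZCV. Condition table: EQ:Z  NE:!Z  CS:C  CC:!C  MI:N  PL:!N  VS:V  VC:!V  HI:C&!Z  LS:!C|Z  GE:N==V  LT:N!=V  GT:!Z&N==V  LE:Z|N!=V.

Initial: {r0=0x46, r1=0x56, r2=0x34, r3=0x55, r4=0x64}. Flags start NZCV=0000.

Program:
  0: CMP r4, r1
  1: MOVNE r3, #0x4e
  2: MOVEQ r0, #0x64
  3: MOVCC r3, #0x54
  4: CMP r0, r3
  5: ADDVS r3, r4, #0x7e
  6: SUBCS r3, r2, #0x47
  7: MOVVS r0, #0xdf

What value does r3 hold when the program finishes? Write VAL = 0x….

VAL = 0x4e

[0] flags=0010 → (cmp)
[1] flags=0010 NE?T → r3=0x4e
[2] flags=0010 EQ?F → skip
[3] flags=0010 CC?F → skip
[4] flags=1000 → (cmp)
[5] flags=1000 VS?F → skip
[6] flags=1000 CS?F → skip
[7] flags=1000 VS?F → skip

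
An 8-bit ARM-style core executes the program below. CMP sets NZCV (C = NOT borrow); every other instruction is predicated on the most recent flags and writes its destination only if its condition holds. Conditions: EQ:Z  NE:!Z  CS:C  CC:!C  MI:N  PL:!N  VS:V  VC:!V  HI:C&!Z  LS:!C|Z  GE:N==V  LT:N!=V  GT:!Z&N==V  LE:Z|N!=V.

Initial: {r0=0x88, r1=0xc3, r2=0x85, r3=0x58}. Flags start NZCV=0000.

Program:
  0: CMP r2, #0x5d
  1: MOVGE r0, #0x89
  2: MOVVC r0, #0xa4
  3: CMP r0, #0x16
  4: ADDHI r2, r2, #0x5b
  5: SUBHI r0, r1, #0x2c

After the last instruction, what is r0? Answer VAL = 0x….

VAL = 0x97

0: ✓ CMP  NZCV=0011
1: · MOVGE
2: · MOVVC
3: ✓ CMP  NZCV=0011
4: ✓ ADDHI  r2←0xe0
5: ✓ SUBHI  r0←0x97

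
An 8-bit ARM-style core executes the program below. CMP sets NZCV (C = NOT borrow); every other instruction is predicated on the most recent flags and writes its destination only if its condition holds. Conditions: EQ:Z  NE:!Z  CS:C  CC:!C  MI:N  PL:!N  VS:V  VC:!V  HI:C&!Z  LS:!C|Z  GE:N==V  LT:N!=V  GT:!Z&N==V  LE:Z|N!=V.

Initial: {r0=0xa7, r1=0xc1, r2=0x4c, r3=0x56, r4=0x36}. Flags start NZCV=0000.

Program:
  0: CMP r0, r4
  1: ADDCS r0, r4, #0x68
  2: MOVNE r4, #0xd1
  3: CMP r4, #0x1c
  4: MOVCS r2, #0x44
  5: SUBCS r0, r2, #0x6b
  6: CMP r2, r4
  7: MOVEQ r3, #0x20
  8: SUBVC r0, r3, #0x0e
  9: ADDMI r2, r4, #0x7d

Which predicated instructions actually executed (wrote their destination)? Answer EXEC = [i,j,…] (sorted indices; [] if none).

0: ✓ CMP  NZCV=0011
1: ✓ ADDCS  r0←0x9e
2: ✓ MOVNE  r4←0xd1
3: ✓ CMP  NZCV=1010
4: ✓ MOVCS  r2←0x44
5: ✓ SUBCS  r0←0xd9
6: ✓ CMP  NZCV=0000
7: · MOVEQ
8: ✓ SUBVC  r0←0x48
9: · ADDMI

EXEC = [1,2,4,5,8]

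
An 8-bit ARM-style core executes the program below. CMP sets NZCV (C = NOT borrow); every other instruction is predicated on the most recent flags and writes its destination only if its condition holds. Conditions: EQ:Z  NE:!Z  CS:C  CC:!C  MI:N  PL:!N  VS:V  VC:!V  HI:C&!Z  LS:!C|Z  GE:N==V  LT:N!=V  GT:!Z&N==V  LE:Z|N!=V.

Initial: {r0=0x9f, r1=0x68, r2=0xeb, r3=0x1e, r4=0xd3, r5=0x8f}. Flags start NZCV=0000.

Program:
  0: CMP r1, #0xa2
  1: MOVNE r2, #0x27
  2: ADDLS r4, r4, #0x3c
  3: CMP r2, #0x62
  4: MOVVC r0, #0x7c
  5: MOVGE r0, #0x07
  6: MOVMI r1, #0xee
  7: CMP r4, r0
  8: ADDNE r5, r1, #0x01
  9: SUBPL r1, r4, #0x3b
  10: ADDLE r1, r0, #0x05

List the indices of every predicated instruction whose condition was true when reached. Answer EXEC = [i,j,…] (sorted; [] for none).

[0] flags=1001 → (cmp)
[1] flags=1001 NE?T → r2=0x27
[2] flags=1001 LS?T → r4=0x0f
[3] flags=1000 → (cmp)
[4] flags=1000 VC?T → r0=0x7c
[5] flags=1000 GE?F → skip
[6] flags=1000 MI?T → r1=0xee
[7] flags=1000 → (cmp)
[8] flags=1000 NE?T → r5=0xef
[9] flags=1000 PL?F → skip
[10] flags=1000 LE?T → r1=0x81

EXEC = [1,2,4,6,8,10]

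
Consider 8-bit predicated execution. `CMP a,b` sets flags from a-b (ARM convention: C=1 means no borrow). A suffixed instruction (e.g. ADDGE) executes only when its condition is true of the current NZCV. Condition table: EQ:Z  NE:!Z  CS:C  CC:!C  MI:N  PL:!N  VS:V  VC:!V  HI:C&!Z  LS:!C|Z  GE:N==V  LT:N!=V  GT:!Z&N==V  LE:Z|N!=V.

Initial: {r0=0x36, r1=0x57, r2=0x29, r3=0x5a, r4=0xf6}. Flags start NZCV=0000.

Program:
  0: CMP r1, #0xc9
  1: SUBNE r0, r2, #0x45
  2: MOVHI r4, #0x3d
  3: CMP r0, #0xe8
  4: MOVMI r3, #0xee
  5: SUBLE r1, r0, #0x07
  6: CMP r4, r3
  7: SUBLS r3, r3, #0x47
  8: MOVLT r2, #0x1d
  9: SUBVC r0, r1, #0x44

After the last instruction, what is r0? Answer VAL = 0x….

VAL = 0x99

0: ✓ CMP  NZCV=1001
1: ✓ SUBNE  r0←0xe4
2: · MOVHI
3: ✓ CMP  NZCV=1000
4: ✓ MOVMI  r3←0xee
5: ✓ SUBLE  r1←0xdd
6: ✓ CMP  NZCV=0010
7: · SUBLS
8: · MOVLT
9: ✓ SUBVC  r0←0x99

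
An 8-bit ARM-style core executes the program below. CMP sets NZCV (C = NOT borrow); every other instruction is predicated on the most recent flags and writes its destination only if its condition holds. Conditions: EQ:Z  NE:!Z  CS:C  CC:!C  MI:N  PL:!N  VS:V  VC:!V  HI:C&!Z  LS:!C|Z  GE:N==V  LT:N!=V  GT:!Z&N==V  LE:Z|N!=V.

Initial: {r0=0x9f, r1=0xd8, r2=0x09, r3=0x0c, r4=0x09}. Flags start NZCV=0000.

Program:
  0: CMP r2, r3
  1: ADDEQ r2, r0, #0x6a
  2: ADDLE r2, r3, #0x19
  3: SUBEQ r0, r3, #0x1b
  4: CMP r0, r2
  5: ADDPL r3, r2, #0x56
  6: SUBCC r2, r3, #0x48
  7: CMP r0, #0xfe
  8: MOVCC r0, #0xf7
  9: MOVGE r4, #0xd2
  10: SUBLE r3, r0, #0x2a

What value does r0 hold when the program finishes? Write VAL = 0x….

0: ✓ CMP  NZCV=1000
1: · ADDEQ
2: ✓ ADDLE  r2←0x25
3: · SUBEQ
4: ✓ CMP  NZCV=0011
5: ✓ ADDPL  r3←0x7b
6: · SUBCC
7: ✓ CMP  NZCV=1000
8: ✓ MOVCC  r0←0xf7
9: · MOVGE
10: ✓ SUBLE  r3←0xcd

VAL = 0xf7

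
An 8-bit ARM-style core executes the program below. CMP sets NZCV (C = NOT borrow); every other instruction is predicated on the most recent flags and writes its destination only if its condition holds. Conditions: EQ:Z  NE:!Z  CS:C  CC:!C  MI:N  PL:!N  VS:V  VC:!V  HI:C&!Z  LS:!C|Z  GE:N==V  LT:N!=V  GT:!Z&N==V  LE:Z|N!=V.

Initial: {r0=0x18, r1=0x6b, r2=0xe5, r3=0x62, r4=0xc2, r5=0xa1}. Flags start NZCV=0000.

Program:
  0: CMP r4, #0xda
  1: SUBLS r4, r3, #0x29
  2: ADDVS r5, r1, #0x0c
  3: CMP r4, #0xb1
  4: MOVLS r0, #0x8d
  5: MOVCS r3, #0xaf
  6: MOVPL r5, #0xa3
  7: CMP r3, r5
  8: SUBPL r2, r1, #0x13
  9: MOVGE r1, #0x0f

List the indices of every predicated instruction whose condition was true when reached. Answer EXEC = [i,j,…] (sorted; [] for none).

EXEC = [1,4,9]

[0] flags=1000 → (cmp)
[1] flags=1000 LS?T → r4=0x39
[2] flags=1000 VS?F → skip
[3] flags=1001 → (cmp)
[4] flags=1001 LS?T → r0=0x8d
[5] flags=1001 CS?F → skip
[6] flags=1001 PL?F → skip
[7] flags=1001 → (cmp)
[8] flags=1001 PL?F → skip
[9] flags=1001 GE?T → r1=0x0f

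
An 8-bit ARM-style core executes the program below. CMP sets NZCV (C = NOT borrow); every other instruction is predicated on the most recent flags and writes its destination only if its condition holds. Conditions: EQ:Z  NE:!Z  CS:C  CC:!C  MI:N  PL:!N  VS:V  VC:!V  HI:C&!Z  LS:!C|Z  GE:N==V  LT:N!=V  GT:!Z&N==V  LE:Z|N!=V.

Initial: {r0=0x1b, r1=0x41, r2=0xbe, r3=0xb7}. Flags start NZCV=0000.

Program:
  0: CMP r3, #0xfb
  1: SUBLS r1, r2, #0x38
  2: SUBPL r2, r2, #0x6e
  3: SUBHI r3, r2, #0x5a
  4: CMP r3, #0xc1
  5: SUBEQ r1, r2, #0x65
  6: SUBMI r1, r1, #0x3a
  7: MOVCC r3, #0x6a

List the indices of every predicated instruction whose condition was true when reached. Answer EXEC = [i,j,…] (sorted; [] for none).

0: ✓ CMP  NZCV=1000
1: ✓ SUBLS  r1←0x86
2: · SUBPL
3: · SUBHI
4: ✓ CMP  NZCV=1000
5: · SUBEQ
6: ✓ SUBMI  r1←0x4c
7: ✓ MOVCC  r3←0x6a

EXEC = [1,6,7]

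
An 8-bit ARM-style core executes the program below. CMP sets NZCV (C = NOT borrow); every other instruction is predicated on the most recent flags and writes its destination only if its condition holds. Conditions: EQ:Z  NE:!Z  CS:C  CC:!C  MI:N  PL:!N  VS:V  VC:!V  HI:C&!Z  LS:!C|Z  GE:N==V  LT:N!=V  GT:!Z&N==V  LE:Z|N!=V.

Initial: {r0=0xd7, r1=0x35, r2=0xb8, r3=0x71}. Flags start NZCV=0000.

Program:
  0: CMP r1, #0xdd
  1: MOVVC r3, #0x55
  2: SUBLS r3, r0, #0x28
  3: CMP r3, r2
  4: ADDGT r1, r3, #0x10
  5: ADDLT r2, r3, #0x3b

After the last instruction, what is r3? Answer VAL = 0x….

VAL = 0xaf

0: ✓ CMP  NZCV=0000
1: ✓ MOVVC  r3←0x55
2: ✓ SUBLS  r3←0xaf
3: ✓ CMP  NZCV=1000
4: · ADDGT
5: ✓ ADDLT  r2←0xea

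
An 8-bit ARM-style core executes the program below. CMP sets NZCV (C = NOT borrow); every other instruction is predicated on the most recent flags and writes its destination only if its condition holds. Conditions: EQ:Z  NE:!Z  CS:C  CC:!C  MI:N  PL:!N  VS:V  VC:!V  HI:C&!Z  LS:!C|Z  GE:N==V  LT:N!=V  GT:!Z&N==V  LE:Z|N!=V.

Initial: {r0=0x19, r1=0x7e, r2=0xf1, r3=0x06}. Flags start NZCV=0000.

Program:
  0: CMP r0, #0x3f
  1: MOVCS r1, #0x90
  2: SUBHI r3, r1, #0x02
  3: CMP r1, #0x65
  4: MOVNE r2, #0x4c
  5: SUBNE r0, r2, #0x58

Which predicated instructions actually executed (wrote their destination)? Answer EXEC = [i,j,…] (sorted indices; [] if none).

EXEC = [4,5]

[0] flags=1000 → (cmp)
[1] flags=1000 CS?F → skip
[2] flags=1000 HI?F → skip
[3] flags=0010 → (cmp)
[4] flags=0010 NE?T → r2=0x4c
[5] flags=0010 NE?T → r0=0xf4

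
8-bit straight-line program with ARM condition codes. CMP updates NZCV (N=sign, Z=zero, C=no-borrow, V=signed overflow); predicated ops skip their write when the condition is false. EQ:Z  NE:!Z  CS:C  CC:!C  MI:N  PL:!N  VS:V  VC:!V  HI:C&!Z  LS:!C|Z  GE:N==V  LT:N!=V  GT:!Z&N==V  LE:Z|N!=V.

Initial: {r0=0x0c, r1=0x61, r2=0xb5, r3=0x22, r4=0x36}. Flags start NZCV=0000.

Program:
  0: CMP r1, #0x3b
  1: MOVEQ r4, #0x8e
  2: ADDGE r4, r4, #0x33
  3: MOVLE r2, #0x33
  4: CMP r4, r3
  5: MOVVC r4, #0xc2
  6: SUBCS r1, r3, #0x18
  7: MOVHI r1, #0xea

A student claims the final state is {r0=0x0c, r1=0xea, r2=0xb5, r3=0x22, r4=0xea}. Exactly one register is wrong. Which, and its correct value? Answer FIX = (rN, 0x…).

0: ✓ CMP  NZCV=0010
1: · MOVEQ
2: ✓ ADDGE  r4←0x69
3: · MOVLE
4: ✓ CMP  NZCV=0010
5: ✓ MOVVC  r4←0xc2
6: ✓ SUBCS  r1←0x0a
7: ✓ MOVHI  r1←0xea

FIX = (r4, 0xc2)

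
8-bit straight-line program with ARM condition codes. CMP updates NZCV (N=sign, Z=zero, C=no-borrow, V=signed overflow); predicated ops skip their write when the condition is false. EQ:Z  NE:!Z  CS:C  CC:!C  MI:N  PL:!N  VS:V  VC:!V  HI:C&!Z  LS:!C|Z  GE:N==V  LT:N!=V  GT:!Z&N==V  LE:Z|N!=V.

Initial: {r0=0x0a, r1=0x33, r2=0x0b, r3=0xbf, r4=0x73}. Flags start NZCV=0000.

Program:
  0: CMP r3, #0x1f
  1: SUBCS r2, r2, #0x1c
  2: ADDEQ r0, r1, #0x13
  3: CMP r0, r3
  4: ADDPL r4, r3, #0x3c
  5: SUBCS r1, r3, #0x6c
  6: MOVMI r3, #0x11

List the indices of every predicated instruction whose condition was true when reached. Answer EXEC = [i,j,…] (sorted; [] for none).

EXEC = [1,4]

0: ✓ CMP  NZCV=1010
1: ✓ SUBCS  r2←0xef
2: · ADDEQ
3: ✓ CMP  NZCV=0000
4: ✓ ADDPL  r4←0xfb
5: · SUBCS
6: · MOVMI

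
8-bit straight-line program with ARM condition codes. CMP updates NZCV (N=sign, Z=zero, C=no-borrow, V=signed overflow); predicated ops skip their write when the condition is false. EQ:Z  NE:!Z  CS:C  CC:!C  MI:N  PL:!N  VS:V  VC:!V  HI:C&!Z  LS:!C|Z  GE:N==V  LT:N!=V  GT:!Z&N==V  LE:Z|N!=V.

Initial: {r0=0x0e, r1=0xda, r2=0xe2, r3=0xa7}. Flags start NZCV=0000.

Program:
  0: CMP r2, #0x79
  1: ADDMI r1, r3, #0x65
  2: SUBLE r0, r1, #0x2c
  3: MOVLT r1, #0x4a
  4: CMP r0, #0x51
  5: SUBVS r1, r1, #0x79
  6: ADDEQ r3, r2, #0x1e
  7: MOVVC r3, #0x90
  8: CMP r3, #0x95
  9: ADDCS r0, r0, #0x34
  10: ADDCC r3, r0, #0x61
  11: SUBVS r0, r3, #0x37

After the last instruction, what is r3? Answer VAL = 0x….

[0] flags=0011 → (cmp)
[1] flags=0011 MI?F → skip
[2] flags=0011 LE?T → r0=0xae
[3] flags=0011 LT?T → r1=0x4a
[4] flags=0011 → (cmp)
[5] flags=0011 VS?T → r1=0xd1
[6] flags=0011 EQ?F → skip
[7] flags=0011 VC?F → skip
[8] flags=0010 → (cmp)
[9] flags=0010 CS?T → r0=0xe2
[10] flags=0010 CC?F → skip
[11] flags=0010 VS?F → skip

VAL = 0xa7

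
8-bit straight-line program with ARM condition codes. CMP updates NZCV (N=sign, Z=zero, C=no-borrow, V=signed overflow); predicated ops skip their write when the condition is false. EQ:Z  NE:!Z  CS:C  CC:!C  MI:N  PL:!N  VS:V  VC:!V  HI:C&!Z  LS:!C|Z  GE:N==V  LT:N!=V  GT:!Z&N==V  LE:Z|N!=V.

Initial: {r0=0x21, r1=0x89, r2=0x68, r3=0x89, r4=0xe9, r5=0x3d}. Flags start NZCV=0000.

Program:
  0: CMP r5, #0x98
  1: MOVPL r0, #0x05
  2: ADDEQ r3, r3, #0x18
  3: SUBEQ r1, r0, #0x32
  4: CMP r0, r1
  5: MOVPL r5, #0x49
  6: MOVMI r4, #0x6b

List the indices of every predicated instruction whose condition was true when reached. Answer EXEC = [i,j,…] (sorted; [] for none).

EXEC = [6]

0: ✓ CMP  NZCV=1001
1: · MOVPL
2: · ADDEQ
3: · SUBEQ
4: ✓ CMP  NZCV=1001
5: · MOVPL
6: ✓ MOVMI  r4←0x6b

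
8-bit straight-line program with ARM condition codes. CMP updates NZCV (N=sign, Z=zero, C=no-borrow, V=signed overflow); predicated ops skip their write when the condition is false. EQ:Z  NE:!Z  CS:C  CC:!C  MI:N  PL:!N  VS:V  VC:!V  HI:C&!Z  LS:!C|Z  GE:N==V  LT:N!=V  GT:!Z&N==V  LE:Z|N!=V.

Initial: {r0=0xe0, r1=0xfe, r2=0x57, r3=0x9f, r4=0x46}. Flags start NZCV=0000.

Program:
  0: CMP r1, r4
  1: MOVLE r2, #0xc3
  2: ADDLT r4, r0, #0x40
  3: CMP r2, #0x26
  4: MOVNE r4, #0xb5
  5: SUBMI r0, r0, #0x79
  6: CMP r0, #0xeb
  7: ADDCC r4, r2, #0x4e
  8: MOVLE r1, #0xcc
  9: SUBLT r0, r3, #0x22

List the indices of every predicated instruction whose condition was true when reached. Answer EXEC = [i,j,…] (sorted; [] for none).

EXEC = [1,2,4,5,7]

0: ✓ CMP  NZCV=1010
1: ✓ MOVLE  r2←0xc3
2: ✓ ADDLT  r4←0x20
3: ✓ CMP  NZCV=1010
4: ✓ MOVNE  r4←0xb5
5: ✓ SUBMI  r0←0x67
6: ✓ CMP  NZCV=0000
7: ✓ ADDCC  r4←0x11
8: · MOVLE
9: · SUBLT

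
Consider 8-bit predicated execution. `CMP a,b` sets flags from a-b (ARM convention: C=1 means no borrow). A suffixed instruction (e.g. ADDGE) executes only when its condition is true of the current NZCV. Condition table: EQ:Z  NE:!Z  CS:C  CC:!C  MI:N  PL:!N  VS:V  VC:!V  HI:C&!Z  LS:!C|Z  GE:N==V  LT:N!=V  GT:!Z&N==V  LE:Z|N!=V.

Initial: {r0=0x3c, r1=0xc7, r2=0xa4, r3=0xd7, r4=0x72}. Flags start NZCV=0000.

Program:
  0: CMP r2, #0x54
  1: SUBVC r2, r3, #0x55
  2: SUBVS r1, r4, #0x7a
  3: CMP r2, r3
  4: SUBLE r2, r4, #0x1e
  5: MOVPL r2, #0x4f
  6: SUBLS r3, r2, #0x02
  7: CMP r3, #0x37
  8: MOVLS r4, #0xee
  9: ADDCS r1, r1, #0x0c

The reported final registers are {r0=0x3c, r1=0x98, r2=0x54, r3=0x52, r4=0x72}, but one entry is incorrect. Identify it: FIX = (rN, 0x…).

0: ✓ CMP  NZCV=0011
1: · SUBVC
2: ✓ SUBVS  r1←0xf8
3: ✓ CMP  NZCV=1000
4: ✓ SUBLE  r2←0x54
5: · MOVPL
6: ✓ SUBLS  r3←0x52
7: ✓ CMP  NZCV=0010
8: · MOVLS
9: ✓ ADDCS  r1←0x04

FIX = (r1, 0x04)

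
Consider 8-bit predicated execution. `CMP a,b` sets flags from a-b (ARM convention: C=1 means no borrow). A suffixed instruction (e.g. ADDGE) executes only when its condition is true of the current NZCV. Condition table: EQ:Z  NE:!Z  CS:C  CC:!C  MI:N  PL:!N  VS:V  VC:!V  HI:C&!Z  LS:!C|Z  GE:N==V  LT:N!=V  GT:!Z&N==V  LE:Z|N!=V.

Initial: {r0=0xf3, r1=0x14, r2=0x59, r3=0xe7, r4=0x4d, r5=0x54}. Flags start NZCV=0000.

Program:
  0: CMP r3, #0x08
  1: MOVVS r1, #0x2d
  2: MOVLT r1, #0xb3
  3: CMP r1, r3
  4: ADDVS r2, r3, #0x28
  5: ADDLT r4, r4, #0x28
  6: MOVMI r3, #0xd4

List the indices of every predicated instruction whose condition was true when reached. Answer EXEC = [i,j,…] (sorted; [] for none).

EXEC = [2,5,6]

[0] flags=1010 → (cmp)
[1] flags=1010 VS?F → skip
[2] flags=1010 LT?T → r1=0xb3
[3] flags=1000 → (cmp)
[4] flags=1000 VS?F → skip
[5] flags=1000 LT?T → r4=0x75
[6] flags=1000 MI?T → r3=0xd4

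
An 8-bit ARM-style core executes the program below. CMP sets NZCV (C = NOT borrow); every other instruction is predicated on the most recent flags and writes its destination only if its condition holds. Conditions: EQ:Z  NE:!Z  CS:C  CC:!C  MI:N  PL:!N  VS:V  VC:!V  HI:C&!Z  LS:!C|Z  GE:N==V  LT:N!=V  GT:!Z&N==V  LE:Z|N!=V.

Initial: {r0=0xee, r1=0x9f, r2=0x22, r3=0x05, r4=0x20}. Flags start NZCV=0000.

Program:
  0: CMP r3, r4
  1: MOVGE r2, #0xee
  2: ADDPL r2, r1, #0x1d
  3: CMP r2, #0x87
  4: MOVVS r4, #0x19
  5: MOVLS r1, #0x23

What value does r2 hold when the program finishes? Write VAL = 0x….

[0] flags=1000 → (cmp)
[1] flags=1000 GE?F → skip
[2] flags=1000 PL?F → skip
[3] flags=1001 → (cmp)
[4] flags=1001 VS?T → r4=0x19
[5] flags=1001 LS?T → r1=0x23

VAL = 0x22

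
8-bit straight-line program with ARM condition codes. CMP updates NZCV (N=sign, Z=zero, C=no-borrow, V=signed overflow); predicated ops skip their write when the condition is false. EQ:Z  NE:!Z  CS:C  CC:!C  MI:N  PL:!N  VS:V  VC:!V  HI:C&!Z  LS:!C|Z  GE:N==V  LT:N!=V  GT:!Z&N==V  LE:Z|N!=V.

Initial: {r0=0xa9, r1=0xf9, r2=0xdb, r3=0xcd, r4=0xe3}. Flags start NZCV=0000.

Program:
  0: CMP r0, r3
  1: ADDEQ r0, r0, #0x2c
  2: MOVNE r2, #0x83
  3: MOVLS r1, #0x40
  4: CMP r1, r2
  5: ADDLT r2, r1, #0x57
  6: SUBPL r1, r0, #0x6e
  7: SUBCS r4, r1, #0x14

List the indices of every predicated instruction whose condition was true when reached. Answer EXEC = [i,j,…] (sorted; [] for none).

[0] flags=1000 → (cmp)
[1] flags=1000 EQ?F → skip
[2] flags=1000 NE?T → r2=0x83
[3] flags=1000 LS?T → r1=0x40
[4] flags=1001 → (cmp)
[5] flags=1001 LT?F → skip
[6] flags=1001 PL?F → skip
[7] flags=1001 CS?F → skip

EXEC = [2,3]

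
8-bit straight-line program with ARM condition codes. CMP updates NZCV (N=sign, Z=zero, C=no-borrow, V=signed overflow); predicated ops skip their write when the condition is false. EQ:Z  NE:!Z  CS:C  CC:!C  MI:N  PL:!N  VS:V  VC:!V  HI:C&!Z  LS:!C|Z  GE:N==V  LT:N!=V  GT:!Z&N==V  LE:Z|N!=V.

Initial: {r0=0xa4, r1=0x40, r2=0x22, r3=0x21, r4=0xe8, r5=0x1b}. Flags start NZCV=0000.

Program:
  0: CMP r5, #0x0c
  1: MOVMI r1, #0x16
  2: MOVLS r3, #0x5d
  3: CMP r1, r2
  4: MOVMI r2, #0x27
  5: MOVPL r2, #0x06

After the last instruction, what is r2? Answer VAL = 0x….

VAL = 0x06

[0] flags=0010 → (cmp)
[1] flags=0010 MI?F → skip
[2] flags=0010 LS?F → skip
[3] flags=0010 → (cmp)
[4] flags=0010 MI?F → skip
[5] flags=0010 PL?T → r2=0x06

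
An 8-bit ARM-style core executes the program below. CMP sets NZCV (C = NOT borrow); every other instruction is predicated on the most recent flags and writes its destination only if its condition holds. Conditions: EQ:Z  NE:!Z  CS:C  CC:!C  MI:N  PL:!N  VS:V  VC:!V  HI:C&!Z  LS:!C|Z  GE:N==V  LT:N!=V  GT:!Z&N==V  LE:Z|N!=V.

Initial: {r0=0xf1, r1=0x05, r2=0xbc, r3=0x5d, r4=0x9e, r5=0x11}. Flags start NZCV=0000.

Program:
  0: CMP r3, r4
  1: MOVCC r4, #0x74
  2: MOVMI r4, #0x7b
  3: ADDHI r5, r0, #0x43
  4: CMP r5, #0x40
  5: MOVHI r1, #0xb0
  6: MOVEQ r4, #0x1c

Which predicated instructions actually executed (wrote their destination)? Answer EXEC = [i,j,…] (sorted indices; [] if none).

EXEC = [1,2]

0: ✓ CMP  NZCV=1001
1: ✓ MOVCC  r4←0x74
2: ✓ MOVMI  r4←0x7b
3: · ADDHI
4: ✓ CMP  NZCV=1000
5: · MOVHI
6: · MOVEQ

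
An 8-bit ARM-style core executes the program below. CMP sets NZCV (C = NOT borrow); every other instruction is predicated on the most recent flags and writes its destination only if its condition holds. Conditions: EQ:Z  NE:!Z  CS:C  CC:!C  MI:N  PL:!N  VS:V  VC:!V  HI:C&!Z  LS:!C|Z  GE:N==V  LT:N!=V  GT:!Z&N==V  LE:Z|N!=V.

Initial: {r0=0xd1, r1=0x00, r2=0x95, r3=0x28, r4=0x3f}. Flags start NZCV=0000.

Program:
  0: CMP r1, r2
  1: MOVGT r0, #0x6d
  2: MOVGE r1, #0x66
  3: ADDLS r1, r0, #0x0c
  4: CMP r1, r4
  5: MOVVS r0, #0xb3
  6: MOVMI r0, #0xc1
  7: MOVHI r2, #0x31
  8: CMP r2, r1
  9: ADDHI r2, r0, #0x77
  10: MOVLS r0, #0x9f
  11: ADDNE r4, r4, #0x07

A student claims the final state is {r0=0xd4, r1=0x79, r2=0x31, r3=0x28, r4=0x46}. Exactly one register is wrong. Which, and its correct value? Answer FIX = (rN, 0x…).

[0] flags=0000 → (cmp)
[1] flags=0000 GT?T → r0=0x6d
[2] flags=0000 GE?T → r1=0x66
[3] flags=0000 LS?T → r1=0x79
[4] flags=0010 → (cmp)
[5] flags=0010 VS?F → skip
[6] flags=0010 MI?F → skip
[7] flags=0010 HI?T → r2=0x31
[8] flags=1000 → (cmp)
[9] flags=1000 HI?F → skip
[10] flags=1000 LS?T → r0=0x9f
[11] flags=1000 NE?T → r4=0x46

FIX = (r0, 0x9f)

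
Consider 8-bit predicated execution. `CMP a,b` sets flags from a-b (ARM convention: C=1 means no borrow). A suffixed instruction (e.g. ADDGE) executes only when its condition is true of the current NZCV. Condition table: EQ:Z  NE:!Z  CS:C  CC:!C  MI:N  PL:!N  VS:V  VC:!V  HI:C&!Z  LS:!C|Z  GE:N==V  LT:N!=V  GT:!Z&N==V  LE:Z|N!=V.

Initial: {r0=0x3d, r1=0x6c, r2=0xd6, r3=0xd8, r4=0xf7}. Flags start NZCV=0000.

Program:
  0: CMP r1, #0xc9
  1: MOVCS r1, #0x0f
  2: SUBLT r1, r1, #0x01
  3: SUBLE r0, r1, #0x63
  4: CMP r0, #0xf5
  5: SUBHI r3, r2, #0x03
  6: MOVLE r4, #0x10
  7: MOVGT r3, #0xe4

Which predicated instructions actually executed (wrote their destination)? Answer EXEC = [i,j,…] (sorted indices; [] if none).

EXEC = [7]

0: ✓ CMP  NZCV=1001
1: · MOVCS
2: · SUBLT
3: · SUBLE
4: ✓ CMP  NZCV=0000
5: · SUBHI
6: · MOVLE
7: ✓ MOVGT  r3←0xe4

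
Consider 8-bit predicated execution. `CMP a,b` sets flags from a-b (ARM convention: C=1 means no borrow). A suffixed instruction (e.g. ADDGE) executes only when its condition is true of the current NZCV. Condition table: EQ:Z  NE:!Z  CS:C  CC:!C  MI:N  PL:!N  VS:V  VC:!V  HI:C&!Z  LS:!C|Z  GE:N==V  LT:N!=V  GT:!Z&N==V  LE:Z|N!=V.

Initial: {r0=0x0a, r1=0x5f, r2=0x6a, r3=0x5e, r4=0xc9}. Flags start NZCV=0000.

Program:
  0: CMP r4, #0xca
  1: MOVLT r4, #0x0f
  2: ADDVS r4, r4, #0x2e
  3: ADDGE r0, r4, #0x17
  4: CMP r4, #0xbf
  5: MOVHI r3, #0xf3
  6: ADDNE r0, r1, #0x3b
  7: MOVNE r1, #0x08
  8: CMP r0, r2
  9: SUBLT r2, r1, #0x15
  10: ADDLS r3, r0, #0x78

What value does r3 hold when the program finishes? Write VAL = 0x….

[0] flags=1000 → (cmp)
[1] flags=1000 LT?T → r4=0x0f
[2] flags=1000 VS?F → skip
[3] flags=1000 GE?F → skip
[4] flags=0000 → (cmp)
[5] flags=0000 HI?F → skip
[6] flags=0000 NE?T → r0=0x9a
[7] flags=0000 NE?T → r1=0x08
[8] flags=0011 → (cmp)
[9] flags=0011 LT?T → r2=0xf3
[10] flags=0011 LS?F → skip

VAL = 0x5e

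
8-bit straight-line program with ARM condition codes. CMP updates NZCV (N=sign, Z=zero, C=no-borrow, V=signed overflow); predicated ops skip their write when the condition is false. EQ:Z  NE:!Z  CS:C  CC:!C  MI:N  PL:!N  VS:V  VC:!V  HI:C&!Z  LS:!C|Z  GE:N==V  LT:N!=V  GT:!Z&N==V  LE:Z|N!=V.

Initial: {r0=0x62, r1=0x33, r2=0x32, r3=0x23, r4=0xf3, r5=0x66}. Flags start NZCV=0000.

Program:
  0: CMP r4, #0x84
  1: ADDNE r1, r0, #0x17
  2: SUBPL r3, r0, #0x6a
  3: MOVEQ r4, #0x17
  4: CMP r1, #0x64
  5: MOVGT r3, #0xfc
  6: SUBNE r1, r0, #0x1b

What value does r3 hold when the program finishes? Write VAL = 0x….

[0] flags=0010 → (cmp)
[1] flags=0010 NE?T → r1=0x79
[2] flags=0010 PL?T → r3=0xf8
[3] flags=0010 EQ?F → skip
[4] flags=0010 → (cmp)
[5] flags=0010 GT?T → r3=0xfc
[6] flags=0010 NE?T → r1=0x47

VAL = 0xfc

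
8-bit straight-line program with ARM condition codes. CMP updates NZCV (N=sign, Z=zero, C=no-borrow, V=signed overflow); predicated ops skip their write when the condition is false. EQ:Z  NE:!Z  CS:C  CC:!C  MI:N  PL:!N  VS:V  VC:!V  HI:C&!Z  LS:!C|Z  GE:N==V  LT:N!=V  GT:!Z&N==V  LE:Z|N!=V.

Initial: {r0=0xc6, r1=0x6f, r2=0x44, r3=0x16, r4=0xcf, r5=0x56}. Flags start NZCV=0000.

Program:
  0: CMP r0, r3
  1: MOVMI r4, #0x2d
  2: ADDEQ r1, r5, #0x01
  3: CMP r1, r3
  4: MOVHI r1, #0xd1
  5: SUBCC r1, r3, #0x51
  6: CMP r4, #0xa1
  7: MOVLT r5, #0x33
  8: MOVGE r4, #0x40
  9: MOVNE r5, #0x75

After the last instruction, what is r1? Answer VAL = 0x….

0: ✓ CMP  NZCV=1010
1: ✓ MOVMI  r4←0x2d
2: · ADDEQ
3: ✓ CMP  NZCV=0010
4: ✓ MOVHI  r1←0xd1
5: · SUBCC
6: ✓ CMP  NZCV=1001
7: · MOVLT
8: ✓ MOVGE  r4←0x40
9: ✓ MOVNE  r5←0x75

VAL = 0xd1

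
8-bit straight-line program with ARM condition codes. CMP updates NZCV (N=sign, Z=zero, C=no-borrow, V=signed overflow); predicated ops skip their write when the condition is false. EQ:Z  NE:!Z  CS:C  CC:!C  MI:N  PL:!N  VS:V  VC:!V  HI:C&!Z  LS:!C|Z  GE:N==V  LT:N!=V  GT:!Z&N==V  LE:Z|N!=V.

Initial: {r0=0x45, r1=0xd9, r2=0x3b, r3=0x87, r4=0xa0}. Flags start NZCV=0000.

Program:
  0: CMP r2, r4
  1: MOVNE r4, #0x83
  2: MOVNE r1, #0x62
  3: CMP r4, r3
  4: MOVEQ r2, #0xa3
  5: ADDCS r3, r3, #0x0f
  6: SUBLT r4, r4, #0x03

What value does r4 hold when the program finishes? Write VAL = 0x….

VAL = 0x80

0: ✓ CMP  NZCV=1001
1: ✓ MOVNE  r4←0x83
2: ✓ MOVNE  r1←0x62
3: ✓ CMP  NZCV=1000
4: · MOVEQ
5: · ADDCS
6: ✓ SUBLT  r4←0x80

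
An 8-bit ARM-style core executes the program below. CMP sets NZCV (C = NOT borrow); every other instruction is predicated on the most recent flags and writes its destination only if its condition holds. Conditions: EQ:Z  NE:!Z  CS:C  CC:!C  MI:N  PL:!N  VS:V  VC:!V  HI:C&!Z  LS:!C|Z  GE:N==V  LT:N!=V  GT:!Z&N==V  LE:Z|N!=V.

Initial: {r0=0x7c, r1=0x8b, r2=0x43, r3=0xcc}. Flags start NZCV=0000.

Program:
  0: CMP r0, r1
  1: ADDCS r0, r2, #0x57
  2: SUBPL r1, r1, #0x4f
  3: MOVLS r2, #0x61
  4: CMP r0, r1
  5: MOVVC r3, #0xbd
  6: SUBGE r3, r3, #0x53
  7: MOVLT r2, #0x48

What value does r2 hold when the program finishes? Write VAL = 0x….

VAL = 0x61

0: ✓ CMP  NZCV=1001
1: · ADDCS
2: · SUBPL
3: ✓ MOVLS  r2←0x61
4: ✓ CMP  NZCV=1001
5: · MOVVC
6: ✓ SUBGE  r3←0x79
7: · MOVLT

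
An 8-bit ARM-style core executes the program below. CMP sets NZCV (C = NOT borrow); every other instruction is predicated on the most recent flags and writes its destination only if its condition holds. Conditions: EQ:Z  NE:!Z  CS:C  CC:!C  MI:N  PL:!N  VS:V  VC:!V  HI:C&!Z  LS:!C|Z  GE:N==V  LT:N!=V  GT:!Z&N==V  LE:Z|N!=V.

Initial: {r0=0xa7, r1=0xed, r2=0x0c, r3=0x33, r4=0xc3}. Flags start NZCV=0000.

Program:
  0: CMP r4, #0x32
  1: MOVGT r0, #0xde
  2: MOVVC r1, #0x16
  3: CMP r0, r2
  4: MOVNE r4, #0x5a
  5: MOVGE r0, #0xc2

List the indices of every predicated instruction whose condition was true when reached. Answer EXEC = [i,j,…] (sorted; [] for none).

EXEC = [2,4]

0: ✓ CMP  NZCV=1010
1: · MOVGT
2: ✓ MOVVC  r1←0x16
3: ✓ CMP  NZCV=1010
4: ✓ MOVNE  r4←0x5a
5: · MOVGE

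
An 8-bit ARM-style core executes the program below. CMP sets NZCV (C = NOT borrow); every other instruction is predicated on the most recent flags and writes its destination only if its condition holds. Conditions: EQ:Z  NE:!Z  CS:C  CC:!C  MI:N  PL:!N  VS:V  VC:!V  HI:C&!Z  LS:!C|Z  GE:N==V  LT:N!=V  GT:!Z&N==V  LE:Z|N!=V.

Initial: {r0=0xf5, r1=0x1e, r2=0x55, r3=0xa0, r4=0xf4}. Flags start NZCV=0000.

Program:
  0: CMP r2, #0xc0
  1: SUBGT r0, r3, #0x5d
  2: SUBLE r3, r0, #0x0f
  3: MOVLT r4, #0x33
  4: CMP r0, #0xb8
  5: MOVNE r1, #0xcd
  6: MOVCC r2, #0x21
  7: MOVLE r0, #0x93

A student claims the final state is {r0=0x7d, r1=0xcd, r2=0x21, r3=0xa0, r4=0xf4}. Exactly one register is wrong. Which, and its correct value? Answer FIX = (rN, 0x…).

[0] flags=1001 → (cmp)
[1] flags=1001 GT?T → r0=0x43
[2] flags=1001 LE?F → skip
[3] flags=1001 LT?F → skip
[4] flags=1001 → (cmp)
[5] flags=1001 NE?T → r1=0xcd
[6] flags=1001 CC?T → r2=0x21
[7] flags=1001 LE?F → skip

FIX = (r0, 0x43)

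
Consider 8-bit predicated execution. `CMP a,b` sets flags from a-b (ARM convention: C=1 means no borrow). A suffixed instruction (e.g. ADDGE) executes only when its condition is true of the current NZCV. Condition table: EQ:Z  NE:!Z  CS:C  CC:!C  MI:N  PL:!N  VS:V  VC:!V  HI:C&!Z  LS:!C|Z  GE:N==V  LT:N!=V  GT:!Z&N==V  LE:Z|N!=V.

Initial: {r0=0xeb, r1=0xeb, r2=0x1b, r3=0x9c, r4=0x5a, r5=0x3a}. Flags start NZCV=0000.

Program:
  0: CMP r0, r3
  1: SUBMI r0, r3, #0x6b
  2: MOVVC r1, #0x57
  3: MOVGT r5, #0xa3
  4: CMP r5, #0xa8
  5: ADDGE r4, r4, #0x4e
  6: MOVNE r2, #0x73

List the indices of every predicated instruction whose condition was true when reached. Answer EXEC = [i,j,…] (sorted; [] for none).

EXEC = [2,3,6]

[0] flags=0010 → (cmp)
[1] flags=0010 MI?F → skip
[2] flags=0010 VC?T → r1=0x57
[3] flags=0010 GT?T → r5=0xa3
[4] flags=1000 → (cmp)
[5] flags=1000 GE?F → skip
[6] flags=1000 NE?T → r2=0x73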